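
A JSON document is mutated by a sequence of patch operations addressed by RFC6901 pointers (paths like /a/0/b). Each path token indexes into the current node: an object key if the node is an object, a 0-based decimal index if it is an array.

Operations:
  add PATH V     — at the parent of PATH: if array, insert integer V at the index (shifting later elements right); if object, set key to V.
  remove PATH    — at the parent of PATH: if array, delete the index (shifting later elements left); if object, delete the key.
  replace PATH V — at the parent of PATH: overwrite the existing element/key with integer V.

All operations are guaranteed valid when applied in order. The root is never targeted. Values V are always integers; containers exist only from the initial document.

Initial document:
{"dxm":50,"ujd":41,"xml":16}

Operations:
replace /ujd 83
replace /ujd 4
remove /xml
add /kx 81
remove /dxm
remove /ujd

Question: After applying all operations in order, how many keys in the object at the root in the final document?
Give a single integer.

After op 1 (replace /ujd 83): {"dxm":50,"ujd":83,"xml":16}
After op 2 (replace /ujd 4): {"dxm":50,"ujd":4,"xml":16}
After op 3 (remove /xml): {"dxm":50,"ujd":4}
After op 4 (add /kx 81): {"dxm":50,"kx":81,"ujd":4}
After op 5 (remove /dxm): {"kx":81,"ujd":4}
After op 6 (remove /ujd): {"kx":81}
Size at the root: 1

Answer: 1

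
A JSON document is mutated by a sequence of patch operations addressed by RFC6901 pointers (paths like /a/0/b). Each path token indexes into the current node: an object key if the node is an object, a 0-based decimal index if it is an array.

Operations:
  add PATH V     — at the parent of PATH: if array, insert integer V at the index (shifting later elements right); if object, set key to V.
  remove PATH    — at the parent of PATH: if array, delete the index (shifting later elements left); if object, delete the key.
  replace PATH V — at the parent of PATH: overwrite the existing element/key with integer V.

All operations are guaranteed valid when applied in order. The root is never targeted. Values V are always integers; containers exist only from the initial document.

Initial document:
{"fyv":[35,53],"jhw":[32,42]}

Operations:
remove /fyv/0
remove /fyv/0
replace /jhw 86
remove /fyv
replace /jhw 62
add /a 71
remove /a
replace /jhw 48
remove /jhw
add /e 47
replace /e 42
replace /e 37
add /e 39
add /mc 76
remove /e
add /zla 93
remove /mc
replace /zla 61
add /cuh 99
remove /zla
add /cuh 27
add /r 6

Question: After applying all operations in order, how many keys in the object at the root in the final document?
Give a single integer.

After op 1 (remove /fyv/0): {"fyv":[53],"jhw":[32,42]}
After op 2 (remove /fyv/0): {"fyv":[],"jhw":[32,42]}
After op 3 (replace /jhw 86): {"fyv":[],"jhw":86}
After op 4 (remove /fyv): {"jhw":86}
After op 5 (replace /jhw 62): {"jhw":62}
After op 6 (add /a 71): {"a":71,"jhw":62}
After op 7 (remove /a): {"jhw":62}
After op 8 (replace /jhw 48): {"jhw":48}
After op 9 (remove /jhw): {}
After op 10 (add /e 47): {"e":47}
After op 11 (replace /e 42): {"e":42}
After op 12 (replace /e 37): {"e":37}
After op 13 (add /e 39): {"e":39}
After op 14 (add /mc 76): {"e":39,"mc":76}
After op 15 (remove /e): {"mc":76}
After op 16 (add /zla 93): {"mc":76,"zla":93}
After op 17 (remove /mc): {"zla":93}
After op 18 (replace /zla 61): {"zla":61}
After op 19 (add /cuh 99): {"cuh":99,"zla":61}
After op 20 (remove /zla): {"cuh":99}
After op 21 (add /cuh 27): {"cuh":27}
After op 22 (add /r 6): {"cuh":27,"r":6}
Size at the root: 2

Answer: 2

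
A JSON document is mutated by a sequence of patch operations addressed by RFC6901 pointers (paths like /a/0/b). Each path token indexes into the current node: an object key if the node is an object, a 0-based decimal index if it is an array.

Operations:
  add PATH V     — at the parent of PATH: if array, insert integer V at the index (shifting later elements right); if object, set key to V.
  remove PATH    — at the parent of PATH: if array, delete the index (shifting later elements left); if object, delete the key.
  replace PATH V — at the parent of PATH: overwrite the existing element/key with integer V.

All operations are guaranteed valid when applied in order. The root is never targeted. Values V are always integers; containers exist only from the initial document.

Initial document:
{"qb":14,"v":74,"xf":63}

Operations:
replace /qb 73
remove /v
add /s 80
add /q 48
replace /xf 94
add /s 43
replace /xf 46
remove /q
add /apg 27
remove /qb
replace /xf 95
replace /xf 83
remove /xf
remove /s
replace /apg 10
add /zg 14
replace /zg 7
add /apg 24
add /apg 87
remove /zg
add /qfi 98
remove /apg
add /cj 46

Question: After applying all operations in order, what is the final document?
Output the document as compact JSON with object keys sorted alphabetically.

After op 1 (replace /qb 73): {"qb":73,"v":74,"xf":63}
After op 2 (remove /v): {"qb":73,"xf":63}
After op 3 (add /s 80): {"qb":73,"s":80,"xf":63}
After op 4 (add /q 48): {"q":48,"qb":73,"s":80,"xf":63}
After op 5 (replace /xf 94): {"q":48,"qb":73,"s":80,"xf":94}
After op 6 (add /s 43): {"q":48,"qb":73,"s":43,"xf":94}
After op 7 (replace /xf 46): {"q":48,"qb":73,"s":43,"xf":46}
After op 8 (remove /q): {"qb":73,"s":43,"xf":46}
After op 9 (add /apg 27): {"apg":27,"qb":73,"s":43,"xf":46}
After op 10 (remove /qb): {"apg":27,"s":43,"xf":46}
After op 11 (replace /xf 95): {"apg":27,"s":43,"xf":95}
After op 12 (replace /xf 83): {"apg":27,"s":43,"xf":83}
After op 13 (remove /xf): {"apg":27,"s":43}
After op 14 (remove /s): {"apg":27}
After op 15 (replace /apg 10): {"apg":10}
After op 16 (add /zg 14): {"apg":10,"zg":14}
After op 17 (replace /zg 7): {"apg":10,"zg":7}
After op 18 (add /apg 24): {"apg":24,"zg":7}
After op 19 (add /apg 87): {"apg":87,"zg":7}
After op 20 (remove /zg): {"apg":87}
After op 21 (add /qfi 98): {"apg":87,"qfi":98}
After op 22 (remove /apg): {"qfi":98}
After op 23 (add /cj 46): {"cj":46,"qfi":98}

Answer: {"cj":46,"qfi":98}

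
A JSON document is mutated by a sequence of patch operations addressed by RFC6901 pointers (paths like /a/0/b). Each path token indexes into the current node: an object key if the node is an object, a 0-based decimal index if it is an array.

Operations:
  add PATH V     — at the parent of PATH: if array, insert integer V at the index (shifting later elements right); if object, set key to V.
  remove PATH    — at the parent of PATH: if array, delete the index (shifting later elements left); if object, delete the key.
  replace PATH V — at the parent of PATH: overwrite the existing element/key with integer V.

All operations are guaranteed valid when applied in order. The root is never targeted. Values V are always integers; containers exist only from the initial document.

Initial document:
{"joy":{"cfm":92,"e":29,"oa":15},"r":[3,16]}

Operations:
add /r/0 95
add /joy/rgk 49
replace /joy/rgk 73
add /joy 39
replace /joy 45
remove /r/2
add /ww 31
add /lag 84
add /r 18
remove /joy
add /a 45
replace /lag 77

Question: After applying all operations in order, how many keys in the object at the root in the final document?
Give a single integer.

Answer: 4

Derivation:
After op 1 (add /r/0 95): {"joy":{"cfm":92,"e":29,"oa":15},"r":[95,3,16]}
After op 2 (add /joy/rgk 49): {"joy":{"cfm":92,"e":29,"oa":15,"rgk":49},"r":[95,3,16]}
After op 3 (replace /joy/rgk 73): {"joy":{"cfm":92,"e":29,"oa":15,"rgk":73},"r":[95,3,16]}
After op 4 (add /joy 39): {"joy":39,"r":[95,3,16]}
After op 5 (replace /joy 45): {"joy":45,"r":[95,3,16]}
After op 6 (remove /r/2): {"joy":45,"r":[95,3]}
After op 7 (add /ww 31): {"joy":45,"r":[95,3],"ww":31}
After op 8 (add /lag 84): {"joy":45,"lag":84,"r":[95,3],"ww":31}
After op 9 (add /r 18): {"joy":45,"lag":84,"r":18,"ww":31}
After op 10 (remove /joy): {"lag":84,"r":18,"ww":31}
After op 11 (add /a 45): {"a":45,"lag":84,"r":18,"ww":31}
After op 12 (replace /lag 77): {"a":45,"lag":77,"r":18,"ww":31}
Size at the root: 4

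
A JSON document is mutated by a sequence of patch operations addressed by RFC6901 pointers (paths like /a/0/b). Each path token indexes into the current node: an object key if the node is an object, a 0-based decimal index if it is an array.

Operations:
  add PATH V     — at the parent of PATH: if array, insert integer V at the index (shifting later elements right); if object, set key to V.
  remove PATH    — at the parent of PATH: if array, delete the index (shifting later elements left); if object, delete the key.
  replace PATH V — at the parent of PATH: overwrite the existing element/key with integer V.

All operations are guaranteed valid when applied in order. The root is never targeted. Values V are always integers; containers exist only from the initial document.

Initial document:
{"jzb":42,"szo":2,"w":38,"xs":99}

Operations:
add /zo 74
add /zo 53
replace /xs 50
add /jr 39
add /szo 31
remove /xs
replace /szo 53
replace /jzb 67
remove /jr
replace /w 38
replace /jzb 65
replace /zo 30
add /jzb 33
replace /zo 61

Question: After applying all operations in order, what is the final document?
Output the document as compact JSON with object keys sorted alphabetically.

After op 1 (add /zo 74): {"jzb":42,"szo":2,"w":38,"xs":99,"zo":74}
After op 2 (add /zo 53): {"jzb":42,"szo":2,"w":38,"xs":99,"zo":53}
After op 3 (replace /xs 50): {"jzb":42,"szo":2,"w":38,"xs":50,"zo":53}
After op 4 (add /jr 39): {"jr":39,"jzb":42,"szo":2,"w":38,"xs":50,"zo":53}
After op 5 (add /szo 31): {"jr":39,"jzb":42,"szo":31,"w":38,"xs":50,"zo":53}
After op 6 (remove /xs): {"jr":39,"jzb":42,"szo":31,"w":38,"zo":53}
After op 7 (replace /szo 53): {"jr":39,"jzb":42,"szo":53,"w":38,"zo":53}
After op 8 (replace /jzb 67): {"jr":39,"jzb":67,"szo":53,"w":38,"zo":53}
After op 9 (remove /jr): {"jzb":67,"szo":53,"w":38,"zo":53}
After op 10 (replace /w 38): {"jzb":67,"szo":53,"w":38,"zo":53}
After op 11 (replace /jzb 65): {"jzb":65,"szo":53,"w":38,"zo":53}
After op 12 (replace /zo 30): {"jzb":65,"szo":53,"w":38,"zo":30}
After op 13 (add /jzb 33): {"jzb":33,"szo":53,"w":38,"zo":30}
After op 14 (replace /zo 61): {"jzb":33,"szo":53,"w":38,"zo":61}

Answer: {"jzb":33,"szo":53,"w":38,"zo":61}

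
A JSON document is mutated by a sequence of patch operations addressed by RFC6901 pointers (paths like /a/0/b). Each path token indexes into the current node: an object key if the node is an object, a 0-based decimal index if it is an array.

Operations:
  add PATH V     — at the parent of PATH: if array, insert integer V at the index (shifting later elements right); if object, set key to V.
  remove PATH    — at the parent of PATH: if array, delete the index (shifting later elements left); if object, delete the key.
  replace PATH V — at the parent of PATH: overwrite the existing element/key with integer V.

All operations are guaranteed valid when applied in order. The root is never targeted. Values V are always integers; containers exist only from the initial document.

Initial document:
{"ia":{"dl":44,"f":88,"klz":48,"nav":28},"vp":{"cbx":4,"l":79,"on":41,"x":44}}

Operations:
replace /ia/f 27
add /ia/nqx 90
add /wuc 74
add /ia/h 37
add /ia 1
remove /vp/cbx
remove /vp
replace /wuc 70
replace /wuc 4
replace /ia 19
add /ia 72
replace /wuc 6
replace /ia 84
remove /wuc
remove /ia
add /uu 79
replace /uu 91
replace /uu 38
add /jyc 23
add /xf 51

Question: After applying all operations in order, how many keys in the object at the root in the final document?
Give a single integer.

Answer: 3

Derivation:
After op 1 (replace /ia/f 27): {"ia":{"dl":44,"f":27,"klz":48,"nav":28},"vp":{"cbx":4,"l":79,"on":41,"x":44}}
After op 2 (add /ia/nqx 90): {"ia":{"dl":44,"f":27,"klz":48,"nav":28,"nqx":90},"vp":{"cbx":4,"l":79,"on":41,"x":44}}
After op 3 (add /wuc 74): {"ia":{"dl":44,"f":27,"klz":48,"nav":28,"nqx":90},"vp":{"cbx":4,"l":79,"on":41,"x":44},"wuc":74}
After op 4 (add /ia/h 37): {"ia":{"dl":44,"f":27,"h":37,"klz":48,"nav":28,"nqx":90},"vp":{"cbx":4,"l":79,"on":41,"x":44},"wuc":74}
After op 5 (add /ia 1): {"ia":1,"vp":{"cbx":4,"l":79,"on":41,"x":44},"wuc":74}
After op 6 (remove /vp/cbx): {"ia":1,"vp":{"l":79,"on":41,"x":44},"wuc":74}
After op 7 (remove /vp): {"ia":1,"wuc":74}
After op 8 (replace /wuc 70): {"ia":1,"wuc":70}
After op 9 (replace /wuc 4): {"ia":1,"wuc":4}
After op 10 (replace /ia 19): {"ia":19,"wuc":4}
After op 11 (add /ia 72): {"ia":72,"wuc":4}
After op 12 (replace /wuc 6): {"ia":72,"wuc":6}
After op 13 (replace /ia 84): {"ia":84,"wuc":6}
After op 14 (remove /wuc): {"ia":84}
After op 15 (remove /ia): {}
After op 16 (add /uu 79): {"uu":79}
After op 17 (replace /uu 91): {"uu":91}
After op 18 (replace /uu 38): {"uu":38}
After op 19 (add /jyc 23): {"jyc":23,"uu":38}
After op 20 (add /xf 51): {"jyc":23,"uu":38,"xf":51}
Size at the root: 3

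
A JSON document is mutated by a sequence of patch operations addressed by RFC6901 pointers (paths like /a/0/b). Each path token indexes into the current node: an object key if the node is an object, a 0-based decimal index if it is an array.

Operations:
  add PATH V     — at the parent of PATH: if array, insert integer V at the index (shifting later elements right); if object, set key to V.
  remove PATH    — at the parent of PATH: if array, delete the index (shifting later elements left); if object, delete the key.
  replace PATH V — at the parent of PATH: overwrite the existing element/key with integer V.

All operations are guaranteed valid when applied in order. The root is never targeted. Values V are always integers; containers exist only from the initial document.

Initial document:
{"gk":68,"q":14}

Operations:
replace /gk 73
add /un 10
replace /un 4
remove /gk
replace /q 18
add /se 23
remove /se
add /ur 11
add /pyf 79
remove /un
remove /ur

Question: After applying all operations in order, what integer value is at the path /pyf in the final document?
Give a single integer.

After op 1 (replace /gk 73): {"gk":73,"q":14}
After op 2 (add /un 10): {"gk":73,"q":14,"un":10}
After op 3 (replace /un 4): {"gk":73,"q":14,"un":4}
After op 4 (remove /gk): {"q":14,"un":4}
After op 5 (replace /q 18): {"q":18,"un":4}
After op 6 (add /se 23): {"q":18,"se":23,"un":4}
After op 7 (remove /se): {"q":18,"un":4}
After op 8 (add /ur 11): {"q":18,"un":4,"ur":11}
After op 9 (add /pyf 79): {"pyf":79,"q":18,"un":4,"ur":11}
After op 10 (remove /un): {"pyf":79,"q":18,"ur":11}
After op 11 (remove /ur): {"pyf":79,"q":18}
Value at /pyf: 79

Answer: 79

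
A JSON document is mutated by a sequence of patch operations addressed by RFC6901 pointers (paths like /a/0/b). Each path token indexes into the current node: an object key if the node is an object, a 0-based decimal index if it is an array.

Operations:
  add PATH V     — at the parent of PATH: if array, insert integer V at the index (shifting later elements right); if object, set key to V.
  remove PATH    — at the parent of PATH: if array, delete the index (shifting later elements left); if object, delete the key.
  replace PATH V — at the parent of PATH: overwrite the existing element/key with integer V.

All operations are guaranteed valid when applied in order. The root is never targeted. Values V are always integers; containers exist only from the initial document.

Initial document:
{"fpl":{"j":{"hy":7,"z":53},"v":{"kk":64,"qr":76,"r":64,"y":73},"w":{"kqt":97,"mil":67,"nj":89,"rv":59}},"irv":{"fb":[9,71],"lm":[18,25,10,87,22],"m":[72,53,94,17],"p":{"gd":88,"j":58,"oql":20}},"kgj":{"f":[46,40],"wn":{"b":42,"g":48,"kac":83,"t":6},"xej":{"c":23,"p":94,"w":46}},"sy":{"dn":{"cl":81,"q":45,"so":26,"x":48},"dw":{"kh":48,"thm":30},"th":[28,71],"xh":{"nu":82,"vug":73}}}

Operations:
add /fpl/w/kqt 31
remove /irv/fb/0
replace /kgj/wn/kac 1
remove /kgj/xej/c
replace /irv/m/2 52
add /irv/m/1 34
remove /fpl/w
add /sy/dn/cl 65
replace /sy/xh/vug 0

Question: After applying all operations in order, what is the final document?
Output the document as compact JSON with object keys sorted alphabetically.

Answer: {"fpl":{"j":{"hy":7,"z":53},"v":{"kk":64,"qr":76,"r":64,"y":73}},"irv":{"fb":[71],"lm":[18,25,10,87,22],"m":[72,34,53,52,17],"p":{"gd":88,"j":58,"oql":20}},"kgj":{"f":[46,40],"wn":{"b":42,"g":48,"kac":1,"t":6},"xej":{"p":94,"w":46}},"sy":{"dn":{"cl":65,"q":45,"so":26,"x":48},"dw":{"kh":48,"thm":30},"th":[28,71],"xh":{"nu":82,"vug":0}}}

Derivation:
After op 1 (add /fpl/w/kqt 31): {"fpl":{"j":{"hy":7,"z":53},"v":{"kk":64,"qr":76,"r":64,"y":73},"w":{"kqt":31,"mil":67,"nj":89,"rv":59}},"irv":{"fb":[9,71],"lm":[18,25,10,87,22],"m":[72,53,94,17],"p":{"gd":88,"j":58,"oql":20}},"kgj":{"f":[46,40],"wn":{"b":42,"g":48,"kac":83,"t":6},"xej":{"c":23,"p":94,"w":46}},"sy":{"dn":{"cl":81,"q":45,"so":26,"x":48},"dw":{"kh":48,"thm":30},"th":[28,71],"xh":{"nu":82,"vug":73}}}
After op 2 (remove /irv/fb/0): {"fpl":{"j":{"hy":7,"z":53},"v":{"kk":64,"qr":76,"r":64,"y":73},"w":{"kqt":31,"mil":67,"nj":89,"rv":59}},"irv":{"fb":[71],"lm":[18,25,10,87,22],"m":[72,53,94,17],"p":{"gd":88,"j":58,"oql":20}},"kgj":{"f":[46,40],"wn":{"b":42,"g":48,"kac":83,"t":6},"xej":{"c":23,"p":94,"w":46}},"sy":{"dn":{"cl":81,"q":45,"so":26,"x":48},"dw":{"kh":48,"thm":30},"th":[28,71],"xh":{"nu":82,"vug":73}}}
After op 3 (replace /kgj/wn/kac 1): {"fpl":{"j":{"hy":7,"z":53},"v":{"kk":64,"qr":76,"r":64,"y":73},"w":{"kqt":31,"mil":67,"nj":89,"rv":59}},"irv":{"fb":[71],"lm":[18,25,10,87,22],"m":[72,53,94,17],"p":{"gd":88,"j":58,"oql":20}},"kgj":{"f":[46,40],"wn":{"b":42,"g":48,"kac":1,"t":6},"xej":{"c":23,"p":94,"w":46}},"sy":{"dn":{"cl":81,"q":45,"so":26,"x":48},"dw":{"kh":48,"thm":30},"th":[28,71],"xh":{"nu":82,"vug":73}}}
After op 4 (remove /kgj/xej/c): {"fpl":{"j":{"hy":7,"z":53},"v":{"kk":64,"qr":76,"r":64,"y":73},"w":{"kqt":31,"mil":67,"nj":89,"rv":59}},"irv":{"fb":[71],"lm":[18,25,10,87,22],"m":[72,53,94,17],"p":{"gd":88,"j":58,"oql":20}},"kgj":{"f":[46,40],"wn":{"b":42,"g":48,"kac":1,"t":6},"xej":{"p":94,"w":46}},"sy":{"dn":{"cl":81,"q":45,"so":26,"x":48},"dw":{"kh":48,"thm":30},"th":[28,71],"xh":{"nu":82,"vug":73}}}
After op 5 (replace /irv/m/2 52): {"fpl":{"j":{"hy":7,"z":53},"v":{"kk":64,"qr":76,"r":64,"y":73},"w":{"kqt":31,"mil":67,"nj":89,"rv":59}},"irv":{"fb":[71],"lm":[18,25,10,87,22],"m":[72,53,52,17],"p":{"gd":88,"j":58,"oql":20}},"kgj":{"f":[46,40],"wn":{"b":42,"g":48,"kac":1,"t":6},"xej":{"p":94,"w":46}},"sy":{"dn":{"cl":81,"q":45,"so":26,"x":48},"dw":{"kh":48,"thm":30},"th":[28,71],"xh":{"nu":82,"vug":73}}}
After op 6 (add /irv/m/1 34): {"fpl":{"j":{"hy":7,"z":53},"v":{"kk":64,"qr":76,"r":64,"y":73},"w":{"kqt":31,"mil":67,"nj":89,"rv":59}},"irv":{"fb":[71],"lm":[18,25,10,87,22],"m":[72,34,53,52,17],"p":{"gd":88,"j":58,"oql":20}},"kgj":{"f":[46,40],"wn":{"b":42,"g":48,"kac":1,"t":6},"xej":{"p":94,"w":46}},"sy":{"dn":{"cl":81,"q":45,"so":26,"x":48},"dw":{"kh":48,"thm":30},"th":[28,71],"xh":{"nu":82,"vug":73}}}
After op 7 (remove /fpl/w): {"fpl":{"j":{"hy":7,"z":53},"v":{"kk":64,"qr":76,"r":64,"y":73}},"irv":{"fb":[71],"lm":[18,25,10,87,22],"m":[72,34,53,52,17],"p":{"gd":88,"j":58,"oql":20}},"kgj":{"f":[46,40],"wn":{"b":42,"g":48,"kac":1,"t":6},"xej":{"p":94,"w":46}},"sy":{"dn":{"cl":81,"q":45,"so":26,"x":48},"dw":{"kh":48,"thm":30},"th":[28,71],"xh":{"nu":82,"vug":73}}}
After op 8 (add /sy/dn/cl 65): {"fpl":{"j":{"hy":7,"z":53},"v":{"kk":64,"qr":76,"r":64,"y":73}},"irv":{"fb":[71],"lm":[18,25,10,87,22],"m":[72,34,53,52,17],"p":{"gd":88,"j":58,"oql":20}},"kgj":{"f":[46,40],"wn":{"b":42,"g":48,"kac":1,"t":6},"xej":{"p":94,"w":46}},"sy":{"dn":{"cl":65,"q":45,"so":26,"x":48},"dw":{"kh":48,"thm":30},"th":[28,71],"xh":{"nu":82,"vug":73}}}
After op 9 (replace /sy/xh/vug 0): {"fpl":{"j":{"hy":7,"z":53},"v":{"kk":64,"qr":76,"r":64,"y":73}},"irv":{"fb":[71],"lm":[18,25,10,87,22],"m":[72,34,53,52,17],"p":{"gd":88,"j":58,"oql":20}},"kgj":{"f":[46,40],"wn":{"b":42,"g":48,"kac":1,"t":6},"xej":{"p":94,"w":46}},"sy":{"dn":{"cl":65,"q":45,"so":26,"x":48},"dw":{"kh":48,"thm":30},"th":[28,71],"xh":{"nu":82,"vug":0}}}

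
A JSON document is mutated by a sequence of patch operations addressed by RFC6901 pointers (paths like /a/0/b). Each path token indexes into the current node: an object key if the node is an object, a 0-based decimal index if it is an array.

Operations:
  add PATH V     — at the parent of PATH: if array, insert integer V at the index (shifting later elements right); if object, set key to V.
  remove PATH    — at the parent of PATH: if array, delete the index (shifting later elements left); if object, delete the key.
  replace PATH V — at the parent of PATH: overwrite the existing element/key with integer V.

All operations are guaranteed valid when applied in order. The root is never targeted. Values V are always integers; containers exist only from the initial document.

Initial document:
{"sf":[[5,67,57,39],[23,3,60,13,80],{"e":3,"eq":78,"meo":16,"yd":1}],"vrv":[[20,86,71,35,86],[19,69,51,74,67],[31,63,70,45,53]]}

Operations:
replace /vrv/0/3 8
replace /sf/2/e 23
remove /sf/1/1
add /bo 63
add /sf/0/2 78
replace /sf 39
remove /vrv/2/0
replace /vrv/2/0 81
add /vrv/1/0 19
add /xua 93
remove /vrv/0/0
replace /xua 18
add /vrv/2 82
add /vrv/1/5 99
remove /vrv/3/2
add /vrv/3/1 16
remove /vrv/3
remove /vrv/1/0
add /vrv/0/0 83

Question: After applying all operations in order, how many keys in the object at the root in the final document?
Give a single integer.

After op 1 (replace /vrv/0/3 8): {"sf":[[5,67,57,39],[23,3,60,13,80],{"e":3,"eq":78,"meo":16,"yd":1}],"vrv":[[20,86,71,8,86],[19,69,51,74,67],[31,63,70,45,53]]}
After op 2 (replace /sf/2/e 23): {"sf":[[5,67,57,39],[23,3,60,13,80],{"e":23,"eq":78,"meo":16,"yd":1}],"vrv":[[20,86,71,8,86],[19,69,51,74,67],[31,63,70,45,53]]}
After op 3 (remove /sf/1/1): {"sf":[[5,67,57,39],[23,60,13,80],{"e":23,"eq":78,"meo":16,"yd":1}],"vrv":[[20,86,71,8,86],[19,69,51,74,67],[31,63,70,45,53]]}
After op 4 (add /bo 63): {"bo":63,"sf":[[5,67,57,39],[23,60,13,80],{"e":23,"eq":78,"meo":16,"yd":1}],"vrv":[[20,86,71,8,86],[19,69,51,74,67],[31,63,70,45,53]]}
After op 5 (add /sf/0/2 78): {"bo":63,"sf":[[5,67,78,57,39],[23,60,13,80],{"e":23,"eq":78,"meo":16,"yd":1}],"vrv":[[20,86,71,8,86],[19,69,51,74,67],[31,63,70,45,53]]}
After op 6 (replace /sf 39): {"bo":63,"sf":39,"vrv":[[20,86,71,8,86],[19,69,51,74,67],[31,63,70,45,53]]}
After op 7 (remove /vrv/2/0): {"bo":63,"sf":39,"vrv":[[20,86,71,8,86],[19,69,51,74,67],[63,70,45,53]]}
After op 8 (replace /vrv/2/0 81): {"bo":63,"sf":39,"vrv":[[20,86,71,8,86],[19,69,51,74,67],[81,70,45,53]]}
After op 9 (add /vrv/1/0 19): {"bo":63,"sf":39,"vrv":[[20,86,71,8,86],[19,19,69,51,74,67],[81,70,45,53]]}
After op 10 (add /xua 93): {"bo":63,"sf":39,"vrv":[[20,86,71,8,86],[19,19,69,51,74,67],[81,70,45,53]],"xua":93}
After op 11 (remove /vrv/0/0): {"bo":63,"sf":39,"vrv":[[86,71,8,86],[19,19,69,51,74,67],[81,70,45,53]],"xua":93}
After op 12 (replace /xua 18): {"bo":63,"sf":39,"vrv":[[86,71,8,86],[19,19,69,51,74,67],[81,70,45,53]],"xua":18}
After op 13 (add /vrv/2 82): {"bo":63,"sf":39,"vrv":[[86,71,8,86],[19,19,69,51,74,67],82,[81,70,45,53]],"xua":18}
After op 14 (add /vrv/1/5 99): {"bo":63,"sf":39,"vrv":[[86,71,8,86],[19,19,69,51,74,99,67],82,[81,70,45,53]],"xua":18}
After op 15 (remove /vrv/3/2): {"bo":63,"sf":39,"vrv":[[86,71,8,86],[19,19,69,51,74,99,67],82,[81,70,53]],"xua":18}
After op 16 (add /vrv/3/1 16): {"bo":63,"sf":39,"vrv":[[86,71,8,86],[19,19,69,51,74,99,67],82,[81,16,70,53]],"xua":18}
After op 17 (remove /vrv/3): {"bo":63,"sf":39,"vrv":[[86,71,8,86],[19,19,69,51,74,99,67],82],"xua":18}
After op 18 (remove /vrv/1/0): {"bo":63,"sf":39,"vrv":[[86,71,8,86],[19,69,51,74,99,67],82],"xua":18}
After op 19 (add /vrv/0/0 83): {"bo":63,"sf":39,"vrv":[[83,86,71,8,86],[19,69,51,74,99,67],82],"xua":18}
Size at the root: 4

Answer: 4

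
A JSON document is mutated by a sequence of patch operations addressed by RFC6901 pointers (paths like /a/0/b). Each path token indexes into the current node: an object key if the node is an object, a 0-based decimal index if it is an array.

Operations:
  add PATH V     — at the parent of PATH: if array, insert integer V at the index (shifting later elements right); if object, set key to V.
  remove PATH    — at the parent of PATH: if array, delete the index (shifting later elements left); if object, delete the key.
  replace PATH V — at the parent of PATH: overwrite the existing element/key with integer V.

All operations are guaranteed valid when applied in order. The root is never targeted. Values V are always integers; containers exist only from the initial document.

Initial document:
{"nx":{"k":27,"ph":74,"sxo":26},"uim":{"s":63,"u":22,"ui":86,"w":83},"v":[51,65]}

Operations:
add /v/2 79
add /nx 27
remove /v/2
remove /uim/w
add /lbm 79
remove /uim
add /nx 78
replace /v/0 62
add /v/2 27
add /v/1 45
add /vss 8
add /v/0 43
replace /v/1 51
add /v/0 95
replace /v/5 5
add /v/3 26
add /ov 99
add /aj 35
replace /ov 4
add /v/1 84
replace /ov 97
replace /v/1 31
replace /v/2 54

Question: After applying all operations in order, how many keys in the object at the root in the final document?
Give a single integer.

Answer: 6

Derivation:
After op 1 (add /v/2 79): {"nx":{"k":27,"ph":74,"sxo":26},"uim":{"s":63,"u":22,"ui":86,"w":83},"v":[51,65,79]}
After op 2 (add /nx 27): {"nx":27,"uim":{"s":63,"u":22,"ui":86,"w":83},"v":[51,65,79]}
After op 3 (remove /v/2): {"nx":27,"uim":{"s":63,"u":22,"ui":86,"w":83},"v":[51,65]}
After op 4 (remove /uim/w): {"nx":27,"uim":{"s":63,"u":22,"ui":86},"v":[51,65]}
After op 5 (add /lbm 79): {"lbm":79,"nx":27,"uim":{"s":63,"u":22,"ui":86},"v":[51,65]}
After op 6 (remove /uim): {"lbm":79,"nx":27,"v":[51,65]}
After op 7 (add /nx 78): {"lbm":79,"nx":78,"v":[51,65]}
After op 8 (replace /v/0 62): {"lbm":79,"nx":78,"v":[62,65]}
After op 9 (add /v/2 27): {"lbm":79,"nx":78,"v":[62,65,27]}
After op 10 (add /v/1 45): {"lbm":79,"nx":78,"v":[62,45,65,27]}
After op 11 (add /vss 8): {"lbm":79,"nx":78,"v":[62,45,65,27],"vss":8}
After op 12 (add /v/0 43): {"lbm":79,"nx":78,"v":[43,62,45,65,27],"vss":8}
After op 13 (replace /v/1 51): {"lbm":79,"nx":78,"v":[43,51,45,65,27],"vss":8}
After op 14 (add /v/0 95): {"lbm":79,"nx":78,"v":[95,43,51,45,65,27],"vss":8}
After op 15 (replace /v/5 5): {"lbm":79,"nx":78,"v":[95,43,51,45,65,5],"vss":8}
After op 16 (add /v/3 26): {"lbm":79,"nx":78,"v":[95,43,51,26,45,65,5],"vss":8}
After op 17 (add /ov 99): {"lbm":79,"nx":78,"ov":99,"v":[95,43,51,26,45,65,5],"vss":8}
After op 18 (add /aj 35): {"aj":35,"lbm":79,"nx":78,"ov":99,"v":[95,43,51,26,45,65,5],"vss":8}
After op 19 (replace /ov 4): {"aj":35,"lbm":79,"nx":78,"ov":4,"v":[95,43,51,26,45,65,5],"vss":8}
After op 20 (add /v/1 84): {"aj":35,"lbm":79,"nx":78,"ov":4,"v":[95,84,43,51,26,45,65,5],"vss":8}
After op 21 (replace /ov 97): {"aj":35,"lbm":79,"nx":78,"ov":97,"v":[95,84,43,51,26,45,65,5],"vss":8}
After op 22 (replace /v/1 31): {"aj":35,"lbm":79,"nx":78,"ov":97,"v":[95,31,43,51,26,45,65,5],"vss":8}
After op 23 (replace /v/2 54): {"aj":35,"lbm":79,"nx":78,"ov":97,"v":[95,31,54,51,26,45,65,5],"vss":8}
Size at the root: 6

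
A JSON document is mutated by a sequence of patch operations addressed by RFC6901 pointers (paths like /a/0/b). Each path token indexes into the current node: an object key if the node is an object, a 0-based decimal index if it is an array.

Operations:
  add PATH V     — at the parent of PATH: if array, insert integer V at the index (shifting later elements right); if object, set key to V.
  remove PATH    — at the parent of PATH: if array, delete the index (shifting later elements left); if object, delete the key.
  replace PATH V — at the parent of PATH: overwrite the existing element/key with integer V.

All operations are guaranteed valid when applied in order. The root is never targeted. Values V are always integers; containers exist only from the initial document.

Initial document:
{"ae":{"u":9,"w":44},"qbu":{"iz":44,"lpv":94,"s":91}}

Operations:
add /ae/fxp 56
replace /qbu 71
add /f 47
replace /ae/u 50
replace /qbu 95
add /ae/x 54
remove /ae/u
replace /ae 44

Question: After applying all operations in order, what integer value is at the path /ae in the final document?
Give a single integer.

After op 1 (add /ae/fxp 56): {"ae":{"fxp":56,"u":9,"w":44},"qbu":{"iz":44,"lpv":94,"s":91}}
After op 2 (replace /qbu 71): {"ae":{"fxp":56,"u":9,"w":44},"qbu":71}
After op 3 (add /f 47): {"ae":{"fxp":56,"u":9,"w":44},"f":47,"qbu":71}
After op 4 (replace /ae/u 50): {"ae":{"fxp":56,"u":50,"w":44},"f":47,"qbu":71}
After op 5 (replace /qbu 95): {"ae":{"fxp":56,"u":50,"w":44},"f":47,"qbu":95}
After op 6 (add /ae/x 54): {"ae":{"fxp":56,"u":50,"w":44,"x":54},"f":47,"qbu":95}
After op 7 (remove /ae/u): {"ae":{"fxp":56,"w":44,"x":54},"f":47,"qbu":95}
After op 8 (replace /ae 44): {"ae":44,"f":47,"qbu":95}
Value at /ae: 44

Answer: 44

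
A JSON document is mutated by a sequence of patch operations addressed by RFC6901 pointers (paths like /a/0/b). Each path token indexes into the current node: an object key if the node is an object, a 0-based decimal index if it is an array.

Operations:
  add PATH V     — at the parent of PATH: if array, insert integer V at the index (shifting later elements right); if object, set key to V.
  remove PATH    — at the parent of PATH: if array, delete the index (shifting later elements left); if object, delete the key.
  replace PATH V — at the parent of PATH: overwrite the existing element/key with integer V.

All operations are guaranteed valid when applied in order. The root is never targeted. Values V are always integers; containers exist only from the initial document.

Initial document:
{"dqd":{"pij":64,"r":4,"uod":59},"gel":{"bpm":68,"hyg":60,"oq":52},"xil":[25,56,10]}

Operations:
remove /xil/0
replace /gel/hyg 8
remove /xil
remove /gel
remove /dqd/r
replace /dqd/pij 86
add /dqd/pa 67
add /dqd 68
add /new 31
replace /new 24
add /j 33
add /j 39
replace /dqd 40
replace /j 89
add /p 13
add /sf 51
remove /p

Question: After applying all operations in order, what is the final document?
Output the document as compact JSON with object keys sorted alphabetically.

Answer: {"dqd":40,"j":89,"new":24,"sf":51}

Derivation:
After op 1 (remove /xil/0): {"dqd":{"pij":64,"r":4,"uod":59},"gel":{"bpm":68,"hyg":60,"oq":52},"xil":[56,10]}
After op 2 (replace /gel/hyg 8): {"dqd":{"pij":64,"r":4,"uod":59},"gel":{"bpm":68,"hyg":8,"oq":52},"xil":[56,10]}
After op 3 (remove /xil): {"dqd":{"pij":64,"r":4,"uod":59},"gel":{"bpm":68,"hyg":8,"oq":52}}
After op 4 (remove /gel): {"dqd":{"pij":64,"r":4,"uod":59}}
After op 5 (remove /dqd/r): {"dqd":{"pij":64,"uod":59}}
After op 6 (replace /dqd/pij 86): {"dqd":{"pij":86,"uod":59}}
After op 7 (add /dqd/pa 67): {"dqd":{"pa":67,"pij":86,"uod":59}}
After op 8 (add /dqd 68): {"dqd":68}
After op 9 (add /new 31): {"dqd":68,"new":31}
After op 10 (replace /new 24): {"dqd":68,"new":24}
After op 11 (add /j 33): {"dqd":68,"j":33,"new":24}
After op 12 (add /j 39): {"dqd":68,"j":39,"new":24}
After op 13 (replace /dqd 40): {"dqd":40,"j":39,"new":24}
After op 14 (replace /j 89): {"dqd":40,"j":89,"new":24}
After op 15 (add /p 13): {"dqd":40,"j":89,"new":24,"p":13}
After op 16 (add /sf 51): {"dqd":40,"j":89,"new":24,"p":13,"sf":51}
After op 17 (remove /p): {"dqd":40,"j":89,"new":24,"sf":51}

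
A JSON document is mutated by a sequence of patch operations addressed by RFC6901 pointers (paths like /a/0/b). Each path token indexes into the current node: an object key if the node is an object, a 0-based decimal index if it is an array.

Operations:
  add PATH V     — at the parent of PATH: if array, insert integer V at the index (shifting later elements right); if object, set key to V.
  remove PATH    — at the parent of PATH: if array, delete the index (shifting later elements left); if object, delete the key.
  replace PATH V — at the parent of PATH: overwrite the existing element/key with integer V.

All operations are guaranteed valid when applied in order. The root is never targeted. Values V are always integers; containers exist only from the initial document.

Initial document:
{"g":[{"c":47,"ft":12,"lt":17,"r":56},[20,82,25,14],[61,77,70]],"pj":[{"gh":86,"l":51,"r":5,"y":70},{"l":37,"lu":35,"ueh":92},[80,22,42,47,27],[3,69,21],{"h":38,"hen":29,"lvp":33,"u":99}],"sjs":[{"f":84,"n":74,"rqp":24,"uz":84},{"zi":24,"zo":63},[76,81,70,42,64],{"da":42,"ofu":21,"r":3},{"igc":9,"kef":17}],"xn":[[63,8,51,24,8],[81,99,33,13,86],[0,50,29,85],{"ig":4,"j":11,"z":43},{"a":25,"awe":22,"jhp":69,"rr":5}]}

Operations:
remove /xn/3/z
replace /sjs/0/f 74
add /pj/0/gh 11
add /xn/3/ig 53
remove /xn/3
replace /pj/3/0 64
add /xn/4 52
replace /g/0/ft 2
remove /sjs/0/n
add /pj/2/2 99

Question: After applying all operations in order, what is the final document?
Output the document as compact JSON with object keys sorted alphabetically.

Answer: {"g":[{"c":47,"ft":2,"lt":17,"r":56},[20,82,25,14],[61,77,70]],"pj":[{"gh":11,"l":51,"r":5,"y":70},{"l":37,"lu":35,"ueh":92},[80,22,99,42,47,27],[64,69,21],{"h":38,"hen":29,"lvp":33,"u":99}],"sjs":[{"f":74,"rqp":24,"uz":84},{"zi":24,"zo":63},[76,81,70,42,64],{"da":42,"ofu":21,"r":3},{"igc":9,"kef":17}],"xn":[[63,8,51,24,8],[81,99,33,13,86],[0,50,29,85],{"a":25,"awe":22,"jhp":69,"rr":5},52]}

Derivation:
After op 1 (remove /xn/3/z): {"g":[{"c":47,"ft":12,"lt":17,"r":56},[20,82,25,14],[61,77,70]],"pj":[{"gh":86,"l":51,"r":5,"y":70},{"l":37,"lu":35,"ueh":92},[80,22,42,47,27],[3,69,21],{"h":38,"hen":29,"lvp":33,"u":99}],"sjs":[{"f":84,"n":74,"rqp":24,"uz":84},{"zi":24,"zo":63},[76,81,70,42,64],{"da":42,"ofu":21,"r":3},{"igc":9,"kef":17}],"xn":[[63,8,51,24,8],[81,99,33,13,86],[0,50,29,85],{"ig":4,"j":11},{"a":25,"awe":22,"jhp":69,"rr":5}]}
After op 2 (replace /sjs/0/f 74): {"g":[{"c":47,"ft":12,"lt":17,"r":56},[20,82,25,14],[61,77,70]],"pj":[{"gh":86,"l":51,"r":5,"y":70},{"l":37,"lu":35,"ueh":92},[80,22,42,47,27],[3,69,21],{"h":38,"hen":29,"lvp":33,"u":99}],"sjs":[{"f":74,"n":74,"rqp":24,"uz":84},{"zi":24,"zo":63},[76,81,70,42,64],{"da":42,"ofu":21,"r":3},{"igc":9,"kef":17}],"xn":[[63,8,51,24,8],[81,99,33,13,86],[0,50,29,85],{"ig":4,"j":11},{"a":25,"awe":22,"jhp":69,"rr":5}]}
After op 3 (add /pj/0/gh 11): {"g":[{"c":47,"ft":12,"lt":17,"r":56},[20,82,25,14],[61,77,70]],"pj":[{"gh":11,"l":51,"r":5,"y":70},{"l":37,"lu":35,"ueh":92},[80,22,42,47,27],[3,69,21],{"h":38,"hen":29,"lvp":33,"u":99}],"sjs":[{"f":74,"n":74,"rqp":24,"uz":84},{"zi":24,"zo":63},[76,81,70,42,64],{"da":42,"ofu":21,"r":3},{"igc":9,"kef":17}],"xn":[[63,8,51,24,8],[81,99,33,13,86],[0,50,29,85],{"ig":4,"j":11},{"a":25,"awe":22,"jhp":69,"rr":5}]}
After op 4 (add /xn/3/ig 53): {"g":[{"c":47,"ft":12,"lt":17,"r":56},[20,82,25,14],[61,77,70]],"pj":[{"gh":11,"l":51,"r":5,"y":70},{"l":37,"lu":35,"ueh":92},[80,22,42,47,27],[3,69,21],{"h":38,"hen":29,"lvp":33,"u":99}],"sjs":[{"f":74,"n":74,"rqp":24,"uz":84},{"zi":24,"zo":63},[76,81,70,42,64],{"da":42,"ofu":21,"r":3},{"igc":9,"kef":17}],"xn":[[63,8,51,24,8],[81,99,33,13,86],[0,50,29,85],{"ig":53,"j":11},{"a":25,"awe":22,"jhp":69,"rr":5}]}
After op 5 (remove /xn/3): {"g":[{"c":47,"ft":12,"lt":17,"r":56},[20,82,25,14],[61,77,70]],"pj":[{"gh":11,"l":51,"r":5,"y":70},{"l":37,"lu":35,"ueh":92},[80,22,42,47,27],[3,69,21],{"h":38,"hen":29,"lvp":33,"u":99}],"sjs":[{"f":74,"n":74,"rqp":24,"uz":84},{"zi":24,"zo":63},[76,81,70,42,64],{"da":42,"ofu":21,"r":3},{"igc":9,"kef":17}],"xn":[[63,8,51,24,8],[81,99,33,13,86],[0,50,29,85],{"a":25,"awe":22,"jhp":69,"rr":5}]}
After op 6 (replace /pj/3/0 64): {"g":[{"c":47,"ft":12,"lt":17,"r":56},[20,82,25,14],[61,77,70]],"pj":[{"gh":11,"l":51,"r":5,"y":70},{"l":37,"lu":35,"ueh":92},[80,22,42,47,27],[64,69,21],{"h":38,"hen":29,"lvp":33,"u":99}],"sjs":[{"f":74,"n":74,"rqp":24,"uz":84},{"zi":24,"zo":63},[76,81,70,42,64],{"da":42,"ofu":21,"r":3},{"igc":9,"kef":17}],"xn":[[63,8,51,24,8],[81,99,33,13,86],[0,50,29,85],{"a":25,"awe":22,"jhp":69,"rr":5}]}
After op 7 (add /xn/4 52): {"g":[{"c":47,"ft":12,"lt":17,"r":56},[20,82,25,14],[61,77,70]],"pj":[{"gh":11,"l":51,"r":5,"y":70},{"l":37,"lu":35,"ueh":92},[80,22,42,47,27],[64,69,21],{"h":38,"hen":29,"lvp":33,"u":99}],"sjs":[{"f":74,"n":74,"rqp":24,"uz":84},{"zi":24,"zo":63},[76,81,70,42,64],{"da":42,"ofu":21,"r":3},{"igc":9,"kef":17}],"xn":[[63,8,51,24,8],[81,99,33,13,86],[0,50,29,85],{"a":25,"awe":22,"jhp":69,"rr":5},52]}
After op 8 (replace /g/0/ft 2): {"g":[{"c":47,"ft":2,"lt":17,"r":56},[20,82,25,14],[61,77,70]],"pj":[{"gh":11,"l":51,"r":5,"y":70},{"l":37,"lu":35,"ueh":92},[80,22,42,47,27],[64,69,21],{"h":38,"hen":29,"lvp":33,"u":99}],"sjs":[{"f":74,"n":74,"rqp":24,"uz":84},{"zi":24,"zo":63},[76,81,70,42,64],{"da":42,"ofu":21,"r":3},{"igc":9,"kef":17}],"xn":[[63,8,51,24,8],[81,99,33,13,86],[0,50,29,85],{"a":25,"awe":22,"jhp":69,"rr":5},52]}
After op 9 (remove /sjs/0/n): {"g":[{"c":47,"ft":2,"lt":17,"r":56},[20,82,25,14],[61,77,70]],"pj":[{"gh":11,"l":51,"r":5,"y":70},{"l":37,"lu":35,"ueh":92},[80,22,42,47,27],[64,69,21],{"h":38,"hen":29,"lvp":33,"u":99}],"sjs":[{"f":74,"rqp":24,"uz":84},{"zi":24,"zo":63},[76,81,70,42,64],{"da":42,"ofu":21,"r":3},{"igc":9,"kef":17}],"xn":[[63,8,51,24,8],[81,99,33,13,86],[0,50,29,85],{"a":25,"awe":22,"jhp":69,"rr":5},52]}
After op 10 (add /pj/2/2 99): {"g":[{"c":47,"ft":2,"lt":17,"r":56},[20,82,25,14],[61,77,70]],"pj":[{"gh":11,"l":51,"r":5,"y":70},{"l":37,"lu":35,"ueh":92},[80,22,99,42,47,27],[64,69,21],{"h":38,"hen":29,"lvp":33,"u":99}],"sjs":[{"f":74,"rqp":24,"uz":84},{"zi":24,"zo":63},[76,81,70,42,64],{"da":42,"ofu":21,"r":3},{"igc":9,"kef":17}],"xn":[[63,8,51,24,8],[81,99,33,13,86],[0,50,29,85],{"a":25,"awe":22,"jhp":69,"rr":5},52]}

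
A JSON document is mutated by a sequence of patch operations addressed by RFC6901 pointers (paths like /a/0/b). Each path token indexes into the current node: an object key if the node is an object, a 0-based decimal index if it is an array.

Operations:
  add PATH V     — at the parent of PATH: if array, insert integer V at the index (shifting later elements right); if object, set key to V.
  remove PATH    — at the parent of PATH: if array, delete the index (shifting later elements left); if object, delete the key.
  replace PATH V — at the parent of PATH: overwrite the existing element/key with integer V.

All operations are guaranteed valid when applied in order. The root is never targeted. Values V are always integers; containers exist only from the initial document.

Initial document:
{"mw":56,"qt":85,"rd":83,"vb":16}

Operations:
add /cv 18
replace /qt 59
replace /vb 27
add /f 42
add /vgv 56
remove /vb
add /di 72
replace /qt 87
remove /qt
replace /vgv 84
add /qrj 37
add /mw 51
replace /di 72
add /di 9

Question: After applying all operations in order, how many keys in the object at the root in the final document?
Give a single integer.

Answer: 7

Derivation:
After op 1 (add /cv 18): {"cv":18,"mw":56,"qt":85,"rd":83,"vb":16}
After op 2 (replace /qt 59): {"cv":18,"mw":56,"qt":59,"rd":83,"vb":16}
After op 3 (replace /vb 27): {"cv":18,"mw":56,"qt":59,"rd":83,"vb":27}
After op 4 (add /f 42): {"cv":18,"f":42,"mw":56,"qt":59,"rd":83,"vb":27}
After op 5 (add /vgv 56): {"cv":18,"f":42,"mw":56,"qt":59,"rd":83,"vb":27,"vgv":56}
After op 6 (remove /vb): {"cv":18,"f":42,"mw":56,"qt":59,"rd":83,"vgv":56}
After op 7 (add /di 72): {"cv":18,"di":72,"f":42,"mw":56,"qt":59,"rd":83,"vgv":56}
After op 8 (replace /qt 87): {"cv":18,"di":72,"f":42,"mw":56,"qt":87,"rd":83,"vgv":56}
After op 9 (remove /qt): {"cv":18,"di":72,"f":42,"mw":56,"rd":83,"vgv":56}
After op 10 (replace /vgv 84): {"cv":18,"di":72,"f":42,"mw":56,"rd":83,"vgv":84}
After op 11 (add /qrj 37): {"cv":18,"di":72,"f":42,"mw":56,"qrj":37,"rd":83,"vgv":84}
After op 12 (add /mw 51): {"cv":18,"di":72,"f":42,"mw":51,"qrj":37,"rd":83,"vgv":84}
After op 13 (replace /di 72): {"cv":18,"di":72,"f":42,"mw":51,"qrj":37,"rd":83,"vgv":84}
After op 14 (add /di 9): {"cv":18,"di":9,"f":42,"mw":51,"qrj":37,"rd":83,"vgv":84}
Size at the root: 7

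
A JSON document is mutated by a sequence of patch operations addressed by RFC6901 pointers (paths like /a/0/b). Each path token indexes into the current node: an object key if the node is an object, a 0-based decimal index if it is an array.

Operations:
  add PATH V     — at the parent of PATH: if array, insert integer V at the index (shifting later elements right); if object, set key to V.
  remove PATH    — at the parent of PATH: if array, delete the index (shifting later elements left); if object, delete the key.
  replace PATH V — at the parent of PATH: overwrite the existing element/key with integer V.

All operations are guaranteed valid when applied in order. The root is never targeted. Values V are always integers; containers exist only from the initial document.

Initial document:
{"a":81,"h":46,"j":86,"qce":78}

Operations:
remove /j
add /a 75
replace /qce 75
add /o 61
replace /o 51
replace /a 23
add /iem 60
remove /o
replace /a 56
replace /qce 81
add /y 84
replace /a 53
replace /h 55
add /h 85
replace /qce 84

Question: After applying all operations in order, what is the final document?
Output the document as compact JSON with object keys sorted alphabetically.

After op 1 (remove /j): {"a":81,"h":46,"qce":78}
After op 2 (add /a 75): {"a":75,"h":46,"qce":78}
After op 3 (replace /qce 75): {"a":75,"h":46,"qce":75}
After op 4 (add /o 61): {"a":75,"h":46,"o":61,"qce":75}
After op 5 (replace /o 51): {"a":75,"h":46,"o":51,"qce":75}
After op 6 (replace /a 23): {"a":23,"h":46,"o":51,"qce":75}
After op 7 (add /iem 60): {"a":23,"h":46,"iem":60,"o":51,"qce":75}
After op 8 (remove /o): {"a":23,"h":46,"iem":60,"qce":75}
After op 9 (replace /a 56): {"a":56,"h":46,"iem":60,"qce":75}
After op 10 (replace /qce 81): {"a":56,"h":46,"iem":60,"qce":81}
After op 11 (add /y 84): {"a":56,"h":46,"iem":60,"qce":81,"y":84}
After op 12 (replace /a 53): {"a":53,"h":46,"iem":60,"qce":81,"y":84}
After op 13 (replace /h 55): {"a":53,"h":55,"iem":60,"qce":81,"y":84}
After op 14 (add /h 85): {"a":53,"h":85,"iem":60,"qce":81,"y":84}
After op 15 (replace /qce 84): {"a":53,"h":85,"iem":60,"qce":84,"y":84}

Answer: {"a":53,"h":85,"iem":60,"qce":84,"y":84}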